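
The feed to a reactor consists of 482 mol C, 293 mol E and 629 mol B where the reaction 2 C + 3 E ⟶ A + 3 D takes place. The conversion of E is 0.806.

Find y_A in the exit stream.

0.0594

E reacted = 0.806 × 293 = 236.2 mol; ν_E = −3, so ξ = 236.2/3 = 78.72 mol.
Outlet amounts (n = n₀ + ν ξ):
  C: 482 − 2(78.72) = 324.6
  E: 293 − 3(78.72) = 56.84
  A: 0 + 1(78.72) = 78.72
  D: 0 + 3(78.72) = 236.2
  B: 629 (inert)
Total out = 1325 mol; y_A = 78.72 / 1325 = 0.0594.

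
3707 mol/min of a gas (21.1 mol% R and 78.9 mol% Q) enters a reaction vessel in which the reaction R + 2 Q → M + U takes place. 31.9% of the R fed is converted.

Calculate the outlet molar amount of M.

250 mol/min

R reacted = 0.319 × 782.2 = 249.5 mol/min; ν_R = −1, so ξ = 249.5/1 = 249.5 mol/min.
Outlet amounts (n = n₀ + ν ξ):
  R: 782.2 − 1(249.5) = 532.7
  Q: 2925 − 2(249.5) = 2426
  M: 0 + 1(249.5) = 249.5
  U: 0 + 1(249.5) = 249.5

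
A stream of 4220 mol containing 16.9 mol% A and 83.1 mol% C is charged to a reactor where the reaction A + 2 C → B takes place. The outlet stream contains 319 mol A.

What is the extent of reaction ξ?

For A: n = n₀ − 1ξ → 319 = 713.2 − 1ξ, giving ξ = 394.2 mol.
Outlet amounts (n = n₀ + ν ξ):
  A: 713.2 − 1(394.2) = 319
  C: 3507 − 2(394.2) = 2718
  B: 0 + 1(394.2) = 394.2

ξ = 394 mol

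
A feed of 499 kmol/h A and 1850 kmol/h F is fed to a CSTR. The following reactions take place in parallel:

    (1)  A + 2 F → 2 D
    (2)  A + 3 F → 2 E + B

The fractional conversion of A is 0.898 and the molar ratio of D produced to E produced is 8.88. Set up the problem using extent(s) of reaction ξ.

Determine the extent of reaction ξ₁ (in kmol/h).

Conversion of A: A consumed = 0.898 × 499 = 448.1 kmol/h = 1ξ₁ + 1ξ₂.
Selectivity: 2ξ₁ / (2ξ₂) = 8.88 → ξ₁ = 8.88 ξ₂.
Substitute: (1·8.88 + 1) ξ₂ = 448.1 → ξ₂ = 45.35 kmol/h, ξ₁ = 402.7 kmol/h.
Outlet amounts (n = n₀ + Σ ν·ξ):
  A: 499 − 1(402.7) − 1(45.35) = 50.9
  F: 1850 − 2(402.7) − 3(45.35) = 908.4
  D: 0 + 2(402.7) = 805.5
  E: 0 + 2(45.35) = 90.71
  B: 0 + 1(45.35) = 45.35

ξ₁ = 403 kmol/h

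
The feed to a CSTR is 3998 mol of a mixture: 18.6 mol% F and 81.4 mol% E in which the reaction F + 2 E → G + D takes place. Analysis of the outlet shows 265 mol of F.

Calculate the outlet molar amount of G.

For F: n = n₀ − 1ξ → 265 = 743.6 − 1ξ, giving ξ = 478.6 mol.
Outlet amounts (n = n₀ + ν ξ):
  F: 743.6 − 1(478.6) = 265
  E: 3254 − 2(478.6) = 2297
  G: 0 + 1(478.6) = 478.6
  D: 0 + 1(478.6) = 478.6

479 mol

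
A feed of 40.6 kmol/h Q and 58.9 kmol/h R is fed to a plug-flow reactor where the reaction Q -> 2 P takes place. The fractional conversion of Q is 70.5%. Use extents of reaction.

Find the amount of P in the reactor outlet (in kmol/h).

57.2 kmol/h

Q reacted = 0.705 × 40.6 = 28.62 kmol/h; ν_Q = −1, so ξ = 28.62/1 = 28.62 kmol/h.
Outlet amounts (n = n₀ + ν ξ):
  Q: 40.6 − 1(28.62) = 11.98
  P: 0 + 2(28.62) = 57.25
  R: 58.9 (inert)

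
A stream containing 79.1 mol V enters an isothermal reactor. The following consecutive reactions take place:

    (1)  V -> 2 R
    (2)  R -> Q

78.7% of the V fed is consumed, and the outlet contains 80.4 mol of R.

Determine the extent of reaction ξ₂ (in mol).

Conversion of V: V consumed = 1ξ₁ = 0.787 × 79.1 → ξ₁ = 62.25 mol.
R balance: n_R = 0 + 2ξ₁ − 1ξ₂ = 80.4 → ξ₂ = (2·62.25 − 80.4)/1 = 44.1 mol.
Outlet amounts (n = n₀ + Σ ν·ξ):
  V: 79.1 − 1(62.25) = 16.85
  R: 0 + 2(62.25) − 1(44.1) = 80.4
  Q: 0 + 1(44.1) = 44.1

ξ₂ = 44.1 mol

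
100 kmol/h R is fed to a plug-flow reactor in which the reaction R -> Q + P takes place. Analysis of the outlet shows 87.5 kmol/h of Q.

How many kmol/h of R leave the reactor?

12.5 kmol/h

For Q: n = n₀ + 1ξ → 87.5 = 0 + 1ξ, giving ξ = 87.5 kmol/h.
Outlet amounts (n = n₀ + ν ξ):
  R: 100 − 1(87.5) = 12.5
  Q: 0 + 1(87.5) = 87.5
  P: 0 + 1(87.5) = 87.5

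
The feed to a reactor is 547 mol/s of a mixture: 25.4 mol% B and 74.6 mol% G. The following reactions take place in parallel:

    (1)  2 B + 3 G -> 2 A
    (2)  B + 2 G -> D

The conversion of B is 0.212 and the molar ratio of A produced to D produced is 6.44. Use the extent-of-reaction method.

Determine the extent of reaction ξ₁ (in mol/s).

Conversion of B: B consumed = 0.212 × 138.9 = 29.45 mol/s = 2ξ₁ + 1ξ₂.
Selectivity: 2ξ₁ / (1ξ₂) = 6.44 → ξ₁ = 3.22 ξ₂.
Substitute: (2·3.22 + 1) ξ₂ = 29.45 → ξ₂ = 3.959 mol/s, ξ₁ = 12.75 mol/s.
Outlet amounts (n = n₀ + Σ ν·ξ):
  B: 138.9 − 2(12.75) − 1(3.959) = 109.5
  G: 408.1 − 3(12.75) − 2(3.959) = 361.9
  A: 0 + 2(12.75) = 25.5
  D: 0 + 1(3.959) = 3.959

ξ₁ = 12.7 mol/s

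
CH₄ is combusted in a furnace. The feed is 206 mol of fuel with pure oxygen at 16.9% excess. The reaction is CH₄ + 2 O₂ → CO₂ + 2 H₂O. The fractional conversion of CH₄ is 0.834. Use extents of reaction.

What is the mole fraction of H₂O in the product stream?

Stoichiometric O₂ = 2 × 206 = 412 mol; O₂ fed = 412 × 1.169 = 481.6 mol.
Fuel reacted = 0.834 × 206 → ξ = 171.8 mol.
Outlet (n = n₀ + ν ξ):
  CH₄: 206 − 1(171.8) = 34.2
  O₂: 481.6 − 2(171.8) = 138
  CO₂: 0 + 1(171.8) = 171.8
  H₂O: 0 + 2(171.8) = 343.6
Total out = 687.6 mol; y_H₂O = 343.6 / 687.6 = 0.4997.

0.5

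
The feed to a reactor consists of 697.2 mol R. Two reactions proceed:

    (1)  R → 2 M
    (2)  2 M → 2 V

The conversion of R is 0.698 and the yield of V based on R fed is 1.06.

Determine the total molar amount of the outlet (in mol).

Conversion of R: R consumed = 1ξ₁ = 0.698 × 697.2 → ξ₁ = 486.6 mol.
Yield of V: 2ξ₂ / 697.2 = 1.06 → ξ₂ = 369.5 mol.
Outlet amounts (n = n₀ + Σ ν·ξ):
  R: 697.2 − 1(486.6) = 210.6
  M: 0 + 2(486.6) − 2(369.5) = 234.3
  V: 0 + 2(369.5) = 739
Total out = 210.6 + 234.3 + 739 = 1184 mol.

1180 mol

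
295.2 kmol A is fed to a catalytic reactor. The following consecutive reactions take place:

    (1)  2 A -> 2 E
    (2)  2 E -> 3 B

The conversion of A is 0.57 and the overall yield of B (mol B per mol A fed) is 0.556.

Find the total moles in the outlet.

350 kmol

Conversion of A: A consumed = 2ξ₁ = 0.57 × 295.2 → ξ₁ = 84.13 kmol.
Yield of B: 3ξ₂ / 295.2 = 0.556 → ξ₂ = 54.71 kmol.
Outlet amounts (n = n₀ + Σ ν·ξ):
  A: 295.2 − 2(84.13) = 126.9
  E: 0 + 2(84.13) − 2(54.71) = 58.84
  B: 0 + 3(54.71) = 164.1
Total out = 126.9 + 58.84 + 164.1 = 349.9 kmol.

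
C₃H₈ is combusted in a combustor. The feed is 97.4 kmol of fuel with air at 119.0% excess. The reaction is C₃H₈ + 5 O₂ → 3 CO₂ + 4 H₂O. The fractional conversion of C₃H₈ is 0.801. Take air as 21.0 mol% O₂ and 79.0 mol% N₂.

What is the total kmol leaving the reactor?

5250 kmol

Stoichiometric O₂ = 5 × 97.4 = 487 kmol; O₂ fed = 487 × 2.190 = 1067 kmol.
N₂ fed = 1067 × 79/21 = 4012 kmol.
Fuel reacted = 0.801 × 97.4 → ξ = 78.02 kmol.
Outlet (n = n₀ + ν ξ):
  C₃H₈: 97.4 − 1(78.02) = 19.38
  O₂: 1067 − 5(78.02) = 676.4
  N₂: 4012 (inert)
  CO₂: 0 + 3(78.02) = 234.1
  H₂O: 0 + 4(78.02) = 312.1
Total out = 19.38 + 676.4 + 4012 + 234.1 + 312.1 = 5254 kmol.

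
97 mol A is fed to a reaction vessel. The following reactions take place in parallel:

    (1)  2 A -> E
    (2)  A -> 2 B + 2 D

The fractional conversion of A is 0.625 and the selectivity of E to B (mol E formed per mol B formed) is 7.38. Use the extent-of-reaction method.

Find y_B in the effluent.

Conversion of A: A consumed = 0.625 × 97 = 60.62 mol = 2ξ₁ + 1ξ₂.
Selectivity: 1ξ₁ / (2ξ₂) = 7.38 → ξ₁ = 14.76 ξ₂.
Substitute: (2·14.76 + 1) ξ₂ = 60.62 → ξ₂ = 1.986 mol, ξ₁ = 29.32 mol.
Outlet amounts (n = n₀ + Σ ν·ξ):
  A: 97 − 2(29.32) − 1(1.986) = 36.38
  E: 0 + 1(29.32) = 29.32
  B: 0 + 2(1.986) = 3.973
  D: 0 + 2(1.986) = 3.973
Total out = 73.64 mol; y_B = 3.973 / 73.64 = 0.05395.

0.0539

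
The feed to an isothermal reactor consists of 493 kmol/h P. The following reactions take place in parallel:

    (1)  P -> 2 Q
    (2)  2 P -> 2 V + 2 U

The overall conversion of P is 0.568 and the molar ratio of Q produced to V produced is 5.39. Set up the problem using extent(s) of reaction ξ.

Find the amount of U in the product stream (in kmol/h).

75.8 kmol/h

Conversion of P: P consumed = 0.568 × 493 = 280 kmol/h = 1ξ₁ + 2ξ₂.
Selectivity: 2ξ₁ / (2ξ₂) = 5.39 → ξ₁ = 5.39 ξ₂.
Substitute: (1·5.39 + 2) ξ₂ = 280 → ξ₂ = 37.89 kmol/h, ξ₁ = 204.2 kmol/h.
Outlet amounts (n = n₀ + Σ ν·ξ):
  P: 493 − 1(204.2) − 2(37.89) = 213
  Q: 0 + 2(204.2) = 408.5
  V: 0 + 2(37.89) = 75.78
  U: 0 + 2(37.89) = 75.78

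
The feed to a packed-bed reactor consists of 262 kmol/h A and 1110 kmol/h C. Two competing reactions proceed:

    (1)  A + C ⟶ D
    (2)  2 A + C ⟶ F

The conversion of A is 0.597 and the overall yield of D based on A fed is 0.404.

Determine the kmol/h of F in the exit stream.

25.3 kmol/h

Yield of D: 1ξ₁ / 262 = 0.404 → ξ₁ = 105.8 kmol/h.
Conversion of A: 1ξ₁ + 2ξ₂ = 0.597 × 262 = 156.4 → ξ₂ = 25.28 kmol/h.
Outlet amounts (n = n₀ + Σ ν·ξ):
  A: 262 − 1(105.8) − 2(25.28) = 105.6
  C: 1110 − 1(105.8) − 1(25.28) = 978.9
  D: 0 + 1(105.8) = 105.8
  F: 0 + 1(25.28) = 25.28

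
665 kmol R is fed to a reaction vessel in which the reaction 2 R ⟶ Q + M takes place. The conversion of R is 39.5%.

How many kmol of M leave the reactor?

R reacted = 0.395 × 665 = 262.7 kmol; ν_R = −2, so ξ = 262.7/2 = 131.3 kmol.
Outlet amounts (n = n₀ + ν ξ):
  R: 665 − 2(131.3) = 402.3
  Q: 0 + 1(131.3) = 131.3
  M: 0 + 1(131.3) = 131.3

131 kmol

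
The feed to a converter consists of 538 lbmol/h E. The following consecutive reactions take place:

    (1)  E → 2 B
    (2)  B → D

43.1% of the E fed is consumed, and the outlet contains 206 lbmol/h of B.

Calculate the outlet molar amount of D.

258 lbmol/h

Conversion of E: E consumed = 1ξ₁ = 0.431 × 538 → ξ₁ = 231.9 lbmol/h.
B balance: n_B = 0 + 2ξ₁ − 1ξ₂ = 206 → ξ₂ = (2·231.9 − 206)/1 = 257.8 lbmol/h.
Outlet amounts (n = n₀ + Σ ν·ξ):
  E: 538 − 1(231.9) = 306.1
  B: 0 + 2(231.9) − 1(257.8) = 206
  D: 0 + 1(257.8) = 257.8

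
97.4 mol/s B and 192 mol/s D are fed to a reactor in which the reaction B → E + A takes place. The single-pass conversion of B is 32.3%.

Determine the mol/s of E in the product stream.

31.5 mol/s

B reacted = 0.323 × 97.4 = 31.46 mol/s; ν_B = −1, so ξ = 31.46/1 = 31.46 mol/s.
Outlet amounts (n = n₀ + ν ξ):
  B: 97.4 − 1(31.46) = 65.94
  E: 0 + 1(31.46) = 31.46
  A: 0 + 1(31.46) = 31.46
  D: 192 (inert)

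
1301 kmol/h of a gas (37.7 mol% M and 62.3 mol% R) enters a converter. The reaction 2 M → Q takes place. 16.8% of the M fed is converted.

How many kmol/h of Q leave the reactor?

M reacted = 0.168 × 490.5 = 82.4 kmol/h; ν_M = −2, so ξ = 82.4/2 = 41.2 kmol/h.
Outlet amounts (n = n₀ + ν ξ):
  M: 490.5 − 2(41.2) = 408.1
  Q: 0 + 1(41.2) = 41.2
  R: 810.5 (inert)

41.2 kmol/h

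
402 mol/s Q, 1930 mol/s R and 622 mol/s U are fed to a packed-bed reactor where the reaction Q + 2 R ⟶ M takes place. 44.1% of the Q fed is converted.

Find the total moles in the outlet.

Q reacted = 0.441 × 402 = 177.3 mol/s; ν_Q = −1, so ξ = 177.3/1 = 177.3 mol/s.
Outlet amounts (n = n₀ + ν ξ):
  Q: 402 − 1(177.3) = 224.7
  R: 1930 − 2(177.3) = 1575
  M: 0 + 1(177.3) = 177.3
  U: 622 (inert)
Total out = 224.7 + 1575 + 177.3 + 622 = 2599 mol/s.

2600 mol/s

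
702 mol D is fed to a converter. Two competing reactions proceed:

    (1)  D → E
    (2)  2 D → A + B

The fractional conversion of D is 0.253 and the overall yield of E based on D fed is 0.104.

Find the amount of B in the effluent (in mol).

52.3 mol

Yield of E: 1ξ₁ / 702 = 0.104 → ξ₁ = 73.01 mol.
Conversion of D: 1ξ₁ + 2ξ₂ = 0.253 × 702 = 177.6 → ξ₂ = 52.3 mol.
Outlet amounts (n = n₀ + Σ ν·ξ):
  D: 702 − 1(73.01) − 2(52.3) = 524.4
  E: 0 + 1(73.01) = 73.01
  A: 0 + 1(52.3) = 52.3
  B: 0 + 1(52.3) = 52.3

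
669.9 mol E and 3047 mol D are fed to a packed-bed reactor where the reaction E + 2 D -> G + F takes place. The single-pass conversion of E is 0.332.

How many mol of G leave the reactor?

222 mol

E reacted = 0.332 × 669.9 = 222.4 mol; ν_E = −1, so ξ = 222.4/1 = 222.4 mol.
Outlet amounts (n = n₀ + ν ξ):
  E: 669.9 − 1(222.4) = 447.5
  D: 3047 − 2(222.4) = 2602
  G: 0 + 1(222.4) = 222.4
  F: 0 + 1(222.4) = 222.4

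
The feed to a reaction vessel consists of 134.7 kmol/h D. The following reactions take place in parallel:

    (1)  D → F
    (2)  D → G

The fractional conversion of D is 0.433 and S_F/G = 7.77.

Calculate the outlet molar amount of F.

Conversion of D: D consumed = 0.433 × 134.7 = 58.33 kmol/h = 1ξ₁ + 1ξ₂.
Selectivity: 1ξ₁ / (1ξ₂) = 7.77 → ξ₁ = 7.77 ξ₂.
Substitute: (1·7.77 + 1) ξ₂ = 58.33 → ξ₂ = 6.651 kmol/h, ξ₁ = 51.67 kmol/h.
Outlet amounts (n = n₀ + Σ ν·ξ):
  D: 134.7 − 1(51.67) − 1(6.651) = 76.37
  F: 0 + 1(51.67) = 51.67
  G: 0 + 1(6.651) = 6.651

51.7 kmol/h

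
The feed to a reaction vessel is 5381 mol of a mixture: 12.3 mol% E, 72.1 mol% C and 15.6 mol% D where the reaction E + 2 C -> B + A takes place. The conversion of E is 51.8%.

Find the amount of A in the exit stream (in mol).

343 mol

E reacted = 0.518 × 661.9 = 342.8 mol; ν_E = −1, so ξ = 342.8/1 = 342.8 mol.
Outlet amounts (n = n₀ + ν ξ):
  E: 661.9 − 1(342.8) = 319
  C: 3880 − 2(342.8) = 3194
  B: 0 + 1(342.8) = 342.8
  A: 0 + 1(342.8) = 342.8
  D: 839.4 (inert)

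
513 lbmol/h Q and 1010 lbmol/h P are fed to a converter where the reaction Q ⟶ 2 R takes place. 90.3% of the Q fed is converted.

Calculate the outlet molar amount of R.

Q reacted = 0.903 × 513 = 463.2 lbmol/h; ν_Q = −1, so ξ = 463.2/1 = 463.2 lbmol/h.
Outlet amounts (n = n₀ + ν ξ):
  Q: 513 − 1(463.2) = 49.76
  R: 0 + 2(463.2) = 926.5
  P: 1010 (inert)

926 lbmol/h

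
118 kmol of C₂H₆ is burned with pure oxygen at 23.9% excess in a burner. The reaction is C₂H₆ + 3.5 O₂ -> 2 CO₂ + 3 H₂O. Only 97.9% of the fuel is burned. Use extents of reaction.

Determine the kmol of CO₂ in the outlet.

Stoichiometric O₂ = 3.5 × 118 = 413 kmol; O₂ fed = 413 × 1.239 = 511.7 kmol.
Fuel reacted = 0.979 × 118 → ξ = 115.5 kmol.
Outlet (n = n₀ + ν ξ):
  C₂H₆: 118 − 1(115.5) = 2.478
  O₂: 511.7 − 3.5(115.5) = 107.4
  CO₂: 0 + 2(115.5) = 231
  H₂O: 0 + 3(115.5) = 346.6

231 kmol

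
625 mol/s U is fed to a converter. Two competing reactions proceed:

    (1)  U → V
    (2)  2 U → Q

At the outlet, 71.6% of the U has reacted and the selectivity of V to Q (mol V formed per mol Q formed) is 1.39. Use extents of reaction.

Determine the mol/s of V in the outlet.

Conversion of U: U consumed = 0.716 × 625 = 447.5 mol/s = 1ξ₁ + 2ξ₂.
Selectivity: 1ξ₁ / (1ξ₂) = 1.39 → ξ₁ = 1.39 ξ₂.
Substitute: (1·1.39 + 2) ξ₂ = 447.5 → ξ₂ = 132 mol/s, ξ₁ = 183.5 mol/s.
Outlet amounts (n = n₀ + Σ ν·ξ):
  U: 625 − 1(183.5) − 2(132) = 177.5
  V: 0 + 1(183.5) = 183.5
  Q: 0 + 1(132) = 132

183 mol/s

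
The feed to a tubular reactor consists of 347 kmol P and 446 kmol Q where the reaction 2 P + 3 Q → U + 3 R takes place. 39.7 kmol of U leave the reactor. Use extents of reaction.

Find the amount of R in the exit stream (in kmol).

For U: n = n₀ + 1ξ → 39.7 = 0 + 1ξ, giving ξ = 39.7 kmol.
Outlet amounts (n = n₀ + ν ξ):
  P: 347 − 2(39.7) = 267.6
  Q: 446 − 3(39.7) = 326.9
  U: 0 + 1(39.7) = 39.7
  R: 0 + 3(39.7) = 119.1

119 kmol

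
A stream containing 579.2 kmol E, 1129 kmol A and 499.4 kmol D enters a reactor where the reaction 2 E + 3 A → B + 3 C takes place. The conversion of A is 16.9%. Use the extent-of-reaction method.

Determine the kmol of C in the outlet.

191 kmol

A reacted = 0.169 × 1129 = 190.8 kmol; ν_A = −3, so ξ = 190.8/3 = 63.6 kmol.
Outlet amounts (n = n₀ + ν ξ):
  E: 579.2 − 2(63.6) = 452
  A: 1129 − 3(63.6) = 938.2
  B: 0 + 1(63.6) = 63.6
  C: 0 + 3(63.6) = 190.8
  D: 499.4 (inert)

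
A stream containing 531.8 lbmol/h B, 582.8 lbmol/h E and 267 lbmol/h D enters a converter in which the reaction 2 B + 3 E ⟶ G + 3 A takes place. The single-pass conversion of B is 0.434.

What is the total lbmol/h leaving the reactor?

B reacted = 0.434 × 531.8 = 230.8 lbmol/h; ν_B = −2, so ξ = 230.8/2 = 115.4 lbmol/h.
Outlet amounts (n = n₀ + ν ξ):
  B: 531.8 − 2(115.4) = 301
  E: 582.8 − 3(115.4) = 236.6
  G: 0 + 1(115.4) = 115.4
  A: 0 + 3(115.4) = 346.2
  D: 267 (inert)
Total out = 301 + 236.6 + 115.4 + 346.2 + 267 = 1266 lbmol/h.

1270 lbmol/h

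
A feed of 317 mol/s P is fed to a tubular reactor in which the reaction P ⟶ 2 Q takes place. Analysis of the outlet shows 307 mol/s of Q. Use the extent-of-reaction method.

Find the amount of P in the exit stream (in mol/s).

For Q: n = n₀ + 2ξ → 307 = 0 + 2ξ, giving ξ = 153.5 mol/s.
Outlet amounts (n = n₀ + ν ξ):
  P: 317 − 1(153.5) = 163.5
  Q: 0 + 2(153.5) = 307

164 mol/s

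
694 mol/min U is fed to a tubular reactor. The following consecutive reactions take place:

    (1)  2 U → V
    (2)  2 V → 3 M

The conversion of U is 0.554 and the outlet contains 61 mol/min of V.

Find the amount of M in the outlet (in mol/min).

Conversion of U: U consumed = 2ξ₁ = 0.554 × 694 → ξ₁ = 192.2 mol/min.
V balance: n_V = 0 + 1ξ₁ − 2ξ₂ = 61 → ξ₂ = (1·192.2 − 61)/2 = 65.62 mol/min.
Outlet amounts (n = n₀ + Σ ν·ξ):
  U: 694 − 2(192.2) = 309.5
  V: 0 + 1(192.2) − 2(65.62) = 61
  M: 0 + 3(65.62) = 196.9

197 mol/min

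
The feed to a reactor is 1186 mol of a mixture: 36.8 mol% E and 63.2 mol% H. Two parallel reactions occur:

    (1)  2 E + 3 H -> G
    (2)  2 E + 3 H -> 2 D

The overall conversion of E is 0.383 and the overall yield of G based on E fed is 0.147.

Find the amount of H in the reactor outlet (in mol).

499 mol

Yield of G: 1ξ₁ / 436.4 = 0.147 → ξ₁ = 64.16 mol.
Conversion of E: 2ξ₁ + 2ξ₂ = 0.383 × 436.4 = 167.2 → ξ₂ = 19.42 mol.
Outlet amounts (n = n₀ + Σ ν·ξ):
  E: 436.4 − 2(64.16) − 2(19.42) = 269.3
  H: 749.6 − 3(64.16) − 3(19.42) = 498.8
  G: 0 + 1(64.16) = 64.16
  D: 0 + 2(19.42) = 38.84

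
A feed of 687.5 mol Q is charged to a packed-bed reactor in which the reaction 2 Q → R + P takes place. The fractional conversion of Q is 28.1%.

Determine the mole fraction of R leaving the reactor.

0.141

Q reacted = 0.281 × 687.5 = 193.2 mol; ν_Q = −2, so ξ = 193.2/2 = 96.59 mol.
Outlet amounts (n = n₀ + ν ξ):
  Q: 687.5 − 2(96.59) = 494.3
  R: 0 + 1(96.59) = 96.59
  P: 0 + 1(96.59) = 96.59
Total out = 687.5 mol; y_R = 96.59 / 687.5 = 0.1405.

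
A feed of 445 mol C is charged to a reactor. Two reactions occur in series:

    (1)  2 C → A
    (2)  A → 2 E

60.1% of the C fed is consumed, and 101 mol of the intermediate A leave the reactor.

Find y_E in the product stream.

Conversion of C: C consumed = 2ξ₁ = 0.601 × 445 → ξ₁ = 133.7 mol.
A balance: n_A = 0 + 1ξ₁ − 1ξ₂ = 101 → ξ₂ = (1·133.7 − 101)/1 = 32.72 mol.
Outlet amounts (n = n₀ + Σ ν·ξ):
  C: 445 − 2(133.7) = 177.6
  A: 0 + 1(133.7) − 1(32.72) = 101
  E: 0 + 2(32.72) = 65.44
Total out = 344 mol; y_E = 65.44 / 344 = 0.1902.

0.19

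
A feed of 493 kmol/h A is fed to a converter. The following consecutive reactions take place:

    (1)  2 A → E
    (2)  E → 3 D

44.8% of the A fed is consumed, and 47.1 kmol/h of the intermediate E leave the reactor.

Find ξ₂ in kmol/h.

Conversion of A: A consumed = 2ξ₁ = 0.448 × 493 → ξ₁ = 110.4 kmol/h.
E balance: n_E = 0 + 1ξ₁ − 1ξ₂ = 47.1 → ξ₂ = (1·110.4 − 47.1)/1 = 63.33 kmol/h.
Outlet amounts (n = n₀ + Σ ν·ξ):
  A: 493 − 2(110.4) = 272.1
  E: 0 + 1(110.4) − 1(63.33) = 47.1
  D: 0 + 3(63.33) = 190

ξ₂ = 63.3 kmol/h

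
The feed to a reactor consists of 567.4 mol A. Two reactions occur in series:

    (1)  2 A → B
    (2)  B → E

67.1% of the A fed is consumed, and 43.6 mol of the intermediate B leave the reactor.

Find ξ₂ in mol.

Conversion of A: A consumed = 2ξ₁ = 0.671 × 567.4 → ξ₁ = 190.4 mol.
B balance: n_B = 0 + 1ξ₁ − 1ξ₂ = 43.6 → ξ₂ = (1·190.4 − 43.6)/1 = 146.8 mol.
Outlet amounts (n = n₀ + Σ ν·ξ):
  A: 567.4 − 2(190.4) = 186.7
  B: 0 + 1(190.4) − 1(146.8) = 43.6
  E: 0 + 1(146.8) = 146.8

ξ₂ = 147 mol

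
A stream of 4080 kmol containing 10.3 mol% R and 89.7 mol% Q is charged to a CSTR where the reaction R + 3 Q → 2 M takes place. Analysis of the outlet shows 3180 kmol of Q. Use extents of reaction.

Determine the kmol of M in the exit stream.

For Q: n = n₀ − 3ξ → 3180 = 3660 − 3ξ, giving ξ = 159.9 kmol.
Outlet amounts (n = n₀ + ν ξ):
  R: 420.2 − 1(159.9) = 260.3
  Q: 3660 − 3(159.9) = 3180
  M: 0 + 2(159.9) = 319.8

320 kmol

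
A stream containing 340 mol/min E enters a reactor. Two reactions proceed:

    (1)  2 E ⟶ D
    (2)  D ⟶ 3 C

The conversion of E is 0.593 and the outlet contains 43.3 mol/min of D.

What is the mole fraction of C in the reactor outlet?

0.487

Conversion of E: E consumed = 2ξ₁ = 0.593 × 340 → ξ₁ = 100.8 mol/min.
D balance: n_D = 0 + 1ξ₁ − 1ξ₂ = 43.3 → ξ₂ = (1·100.8 − 43.3)/1 = 57.51 mol/min.
Outlet amounts (n = n₀ + Σ ν·ξ):
  E: 340 − 2(100.8) = 138.4
  D: 0 + 1(100.8) − 1(57.51) = 43.3
  C: 0 + 3(57.51) = 172.5
Total out = 354.2 mol/min; y_C = 172.5 / 354.2 = 0.4871.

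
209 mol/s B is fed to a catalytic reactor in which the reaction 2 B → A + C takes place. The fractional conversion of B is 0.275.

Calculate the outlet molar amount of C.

B reacted = 0.275 × 209 = 57.48 mol/s; ν_B = −2, so ξ = 57.48/2 = 28.74 mol/s.
Outlet amounts (n = n₀ + ν ξ):
  B: 209 − 2(28.74) = 151.5
  A: 0 + 1(28.74) = 28.74
  C: 0 + 1(28.74) = 28.74

28.7 mol/s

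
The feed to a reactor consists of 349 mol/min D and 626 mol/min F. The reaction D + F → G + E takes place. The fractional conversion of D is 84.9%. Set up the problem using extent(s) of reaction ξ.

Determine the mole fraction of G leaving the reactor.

D reacted = 0.849 × 349 = 296.3 mol/min; ν_D = −1, so ξ = 296.3/1 = 296.3 mol/min.
Outlet amounts (n = n₀ + ν ξ):
  D: 349 − 1(296.3) = 52.7
  F: 626 − 1(296.3) = 329.7
  G: 0 + 1(296.3) = 296.3
  E: 0 + 1(296.3) = 296.3
Total out = 975 mol/min; y_G = 296.3 / 975 = 0.3039.

0.304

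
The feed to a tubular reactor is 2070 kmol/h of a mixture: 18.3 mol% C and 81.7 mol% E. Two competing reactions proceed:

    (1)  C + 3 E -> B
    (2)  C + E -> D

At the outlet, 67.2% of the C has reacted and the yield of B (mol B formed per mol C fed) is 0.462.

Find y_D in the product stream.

Yield of B: 1ξ₁ / 378.8 = 0.462 → ξ₁ = 175 kmol/h.
Conversion of C: 1ξ₁ + 1ξ₂ = 0.672 × 378.8 = 254.6 → ξ₂ = 79.55 kmol/h.
Outlet amounts (n = n₀ + Σ ν·ξ):
  C: 378.8 − 1(175) − 1(79.55) = 124.2
  E: 1691 − 3(175) − 1(79.55) = 1087
  B: 0 + 1(175) = 175
  D: 0 + 1(79.55) = 79.55
Total out = 1465 kmol/h; y_D = 79.55 / 1465 = 0.05428.

0.0543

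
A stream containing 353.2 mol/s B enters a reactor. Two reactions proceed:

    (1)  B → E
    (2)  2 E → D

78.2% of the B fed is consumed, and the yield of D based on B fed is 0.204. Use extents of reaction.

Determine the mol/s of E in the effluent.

Conversion of B: B consumed = 1ξ₁ = 0.782 × 353.2 → ξ₁ = 276.2 mol/s.
Yield of D: 1ξ₂ / 353.2 = 0.204 → ξ₂ = 72.05 mol/s.
Outlet amounts (n = n₀ + Σ ν·ξ):
  B: 353.2 − 1(276.2) = 77
  E: 0 + 1(276.2) − 2(72.05) = 132.1
  D: 0 + 1(72.05) = 72.05

132 mol/s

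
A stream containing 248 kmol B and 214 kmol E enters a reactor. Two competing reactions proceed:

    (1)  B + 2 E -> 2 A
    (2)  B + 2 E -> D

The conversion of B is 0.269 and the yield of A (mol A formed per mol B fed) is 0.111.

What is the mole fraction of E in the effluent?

Yield of A: 2ξ₁ / 248 = 0.111 → ξ₁ = 13.76 kmol.
Conversion of B: 1ξ₁ + 1ξ₂ = 0.269 × 248 = 66.71 → ξ₂ = 52.95 kmol.
Outlet amounts (n = n₀ + Σ ν·ξ):
  B: 248 − 1(13.76) − 1(52.95) = 181.3
  E: 214 − 2(13.76) − 2(52.95) = 80.58
  A: 0 + 2(13.76) = 27.53
  D: 0 + 1(52.95) = 52.95
Total out = 342.3 kmol; y_E = 80.58 / 342.3 = 0.2354.

0.235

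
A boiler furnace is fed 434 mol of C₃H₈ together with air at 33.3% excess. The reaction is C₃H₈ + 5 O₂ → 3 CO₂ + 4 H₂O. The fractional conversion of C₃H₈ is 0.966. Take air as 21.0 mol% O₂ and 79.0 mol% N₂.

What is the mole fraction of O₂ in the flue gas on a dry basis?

0.0615

Stoichiometric O₂ = 5 × 434 = 2170 mol; O₂ fed = 2170 × 1.333 = 2893 mol.
N₂ fed = 2893 × 79/21 = 10880 mol.
Fuel reacted = 0.966 × 434 → ξ = 419.2 mol.
Outlet (n = n₀ + ν ξ):
  C₃H₈: 434 − 1(419.2) = 14.76
  O₂: 2893 − 5(419.2) = 796.4
  N₂: 10880 (inert)
  CO₂: 0 + 3(419.2) = 1258
  H₂O: 0 + 4(419.2) = 1677
Dry total = 12950 mol; y_O₂ (dry) = 796.4 / 12950 = 0.06149.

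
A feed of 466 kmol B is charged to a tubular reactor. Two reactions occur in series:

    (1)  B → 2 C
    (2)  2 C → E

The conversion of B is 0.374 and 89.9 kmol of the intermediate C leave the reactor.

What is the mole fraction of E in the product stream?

0.253

Conversion of B: B consumed = 1ξ₁ = 0.374 × 466 → ξ₁ = 174.3 kmol.
C balance: n_C = 0 + 2ξ₁ − 2ξ₂ = 89.9 → ξ₂ = (2·174.3 − 89.9)/2 = 129.3 kmol.
Outlet amounts (n = n₀ + Σ ν·ξ):
  B: 466 − 1(174.3) = 291.7
  C: 0 + 2(174.3) − 2(129.3) = 89.9
  E: 0 + 1(129.3) = 129.3
Total out = 510.9 kmol; y_E = 129.3 / 510.9 = 0.2531.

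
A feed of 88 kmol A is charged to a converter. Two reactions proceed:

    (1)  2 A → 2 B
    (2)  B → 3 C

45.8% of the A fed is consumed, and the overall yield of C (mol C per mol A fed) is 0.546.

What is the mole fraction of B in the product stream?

0.202

Conversion of A: A consumed = 2ξ₁ = 0.458 × 88 → ξ₁ = 20.15 kmol.
Yield of C: 3ξ₂ / 88 = 0.546 → ξ₂ = 16.02 kmol.
Outlet amounts (n = n₀ + Σ ν·ξ):
  A: 88 − 2(20.15) = 47.7
  B: 0 + 2(20.15) − 1(16.02) = 24.29
  C: 0 + 3(16.02) = 48.05
Total out = 120 kmol; y_B = 24.29 / 120 = 0.2023.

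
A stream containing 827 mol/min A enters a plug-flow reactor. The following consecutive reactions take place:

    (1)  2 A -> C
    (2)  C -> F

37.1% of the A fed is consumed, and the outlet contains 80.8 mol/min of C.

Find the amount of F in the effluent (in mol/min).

72.6 mol/min

Conversion of A: A consumed = 2ξ₁ = 0.371 × 827 → ξ₁ = 153.4 mol/min.
C balance: n_C = 0 + 1ξ₁ − 1ξ₂ = 80.8 → ξ₂ = (1·153.4 − 80.8)/1 = 72.61 mol/min.
Outlet amounts (n = n₀ + Σ ν·ξ):
  A: 827 − 2(153.4) = 520.2
  C: 0 + 1(153.4) − 1(72.61) = 80.8
  F: 0 + 1(72.61) = 72.61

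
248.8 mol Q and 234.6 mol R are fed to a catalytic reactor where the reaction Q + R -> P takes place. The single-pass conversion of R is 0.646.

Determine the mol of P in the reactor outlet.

152 mol

R reacted = 0.646 × 234.6 = 151.6 mol; ν_R = −1, so ξ = 151.6/1 = 151.6 mol.
Outlet amounts (n = n₀ + ν ξ):
  Q: 248.8 − 1(151.6) = 97.25
  R: 234.6 − 1(151.6) = 83.05
  P: 0 + 1(151.6) = 151.6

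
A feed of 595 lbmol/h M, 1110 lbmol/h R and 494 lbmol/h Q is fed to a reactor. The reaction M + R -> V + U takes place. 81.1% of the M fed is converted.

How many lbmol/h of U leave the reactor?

M reacted = 0.811 × 595 = 482.5 lbmol/h; ν_M = −1, so ξ = 482.5/1 = 482.5 lbmol/h.
Outlet amounts (n = n₀ + ν ξ):
  M: 595 − 1(482.5) = 112.5
  R: 1110 − 1(482.5) = 627.5
  V: 0 + 1(482.5) = 482.5
  U: 0 + 1(482.5) = 482.5
  Q: 494 (inert)

483 lbmol/h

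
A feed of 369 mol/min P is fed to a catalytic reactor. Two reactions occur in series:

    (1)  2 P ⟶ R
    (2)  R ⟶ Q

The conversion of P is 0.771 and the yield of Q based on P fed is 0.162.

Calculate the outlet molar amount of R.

Conversion of P: P consumed = 2ξ₁ = 0.771 × 369 → ξ₁ = 142.2 mol/min.
Yield of Q: 1ξ₂ / 369 = 0.162 → ξ₂ = 59.78 mol/min.
Outlet amounts (n = n₀ + Σ ν·ξ):
  P: 369 − 2(142.2) = 84.5
  R: 0 + 1(142.2) − 1(59.78) = 82.47
  Q: 0 + 1(59.78) = 59.78

82.5 mol/min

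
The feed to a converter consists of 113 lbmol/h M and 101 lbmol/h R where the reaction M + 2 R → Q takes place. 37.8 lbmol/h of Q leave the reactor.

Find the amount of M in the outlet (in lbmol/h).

75.2 lbmol/h

For Q: n = n₀ + 1ξ → 37.8 = 0 + 1ξ, giving ξ = 37.8 lbmol/h.
Outlet amounts (n = n₀ + ν ξ):
  M: 113 − 1(37.8) = 75.2
  R: 101 − 2(37.8) = 25.4
  Q: 0 + 1(37.8) = 37.8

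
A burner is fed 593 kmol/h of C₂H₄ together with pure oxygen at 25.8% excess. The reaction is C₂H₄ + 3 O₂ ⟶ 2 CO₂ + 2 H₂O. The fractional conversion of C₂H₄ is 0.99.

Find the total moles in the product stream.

2830 kmol/h

Stoichiometric O₂ = 3 × 593 = 1779 kmol/h; O₂ fed = 1779 × 1.258 = 2238 kmol/h.
Fuel reacted = 0.99 × 593 → ξ = 587.1 kmol/h.
Outlet (n = n₀ + ν ξ):
  C₂H₄: 593 − 1(587.1) = 5.93
  O₂: 2238 − 3(587.1) = 476.8
  CO₂: 0 + 2(587.1) = 1174
  H₂O: 0 + 2(587.1) = 1174
Total out = 5.93 + 476.8 + 1174 + 1174 = 2831 kmol/h.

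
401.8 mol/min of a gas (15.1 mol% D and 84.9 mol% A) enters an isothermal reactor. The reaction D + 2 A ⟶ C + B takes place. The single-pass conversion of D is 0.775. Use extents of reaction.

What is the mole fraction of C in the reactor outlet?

0.133

D reacted = 0.775 × 60.67 = 47.02 mol/min; ν_D = −1, so ξ = 47.02/1 = 47.02 mol/min.
Outlet amounts (n = n₀ + ν ξ):
  D: 60.67 − 1(47.02) = 13.65
  A: 341.1 − 2(47.02) = 247.1
  C: 0 + 1(47.02) = 47.02
  B: 0 + 1(47.02) = 47.02
Total out = 354.8 mol/min; y_C = 47.02 / 354.8 = 0.1325.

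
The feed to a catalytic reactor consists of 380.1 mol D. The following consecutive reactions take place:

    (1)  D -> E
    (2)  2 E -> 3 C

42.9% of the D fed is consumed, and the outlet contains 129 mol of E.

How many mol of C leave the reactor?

51.1 mol

Conversion of D: D consumed = 1ξ₁ = 0.429 × 380.1 → ξ₁ = 163.1 mol.
E balance: n_E = 0 + 1ξ₁ − 2ξ₂ = 129 → ξ₂ = (1·163.1 − 129)/2 = 17.03 mol.
Outlet amounts (n = n₀ + Σ ν·ξ):
  D: 380.1 − 1(163.1) = 217
  E: 0 + 1(163.1) − 2(17.03) = 129
  C: 0 + 3(17.03) = 51.09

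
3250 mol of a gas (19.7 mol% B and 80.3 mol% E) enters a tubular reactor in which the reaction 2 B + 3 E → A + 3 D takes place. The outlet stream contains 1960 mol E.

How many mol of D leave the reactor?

For E: n = n₀ − 3ξ → 1960 = 2610 − 3ξ, giving ξ = 216.6 mol.
Outlet amounts (n = n₀ + ν ξ):
  B: 640.2 − 2(216.6) = 207.1
  E: 2610 − 3(216.6) = 1960
  A: 0 + 1(216.6) = 216.6
  D: 0 + 3(216.6) = 649.8

650 mol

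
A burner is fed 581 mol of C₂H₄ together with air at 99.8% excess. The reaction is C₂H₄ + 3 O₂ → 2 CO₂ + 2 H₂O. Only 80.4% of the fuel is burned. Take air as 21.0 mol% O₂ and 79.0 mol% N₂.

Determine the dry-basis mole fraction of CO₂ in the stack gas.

0.0576

Stoichiometric O₂ = 3 × 581 = 1743 mol; O₂ fed = 1743 × 1.998 = 3483 mol.
N₂ fed = 3483 × 79/21 = 13100 mol.
Fuel reacted = 0.804 × 581 → ξ = 467.1 mol.
Outlet (n = n₀ + ν ξ):
  C₂H₄: 581 − 1(467.1) = 113.9
  O₂: 3483 − 3(467.1) = 2081
  N₂: 13100 (inert)
  CO₂: 0 + 2(467.1) = 934.2
  H₂O: 0 + 2(467.1) = 934.2
Dry total = 16230 mol; y_CO₂ (dry) = 934.2 / 16230 = 0.05756.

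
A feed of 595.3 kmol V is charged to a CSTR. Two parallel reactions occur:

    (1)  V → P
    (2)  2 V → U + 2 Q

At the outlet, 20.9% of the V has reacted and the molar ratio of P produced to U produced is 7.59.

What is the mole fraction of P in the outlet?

Conversion of V: V consumed = 0.209 × 595.3 = 124.4 kmol = 1ξ₁ + 2ξ₂.
Selectivity: 1ξ₁ / (1ξ₂) = 7.59 → ξ₁ = 7.59 ξ₂.
Substitute: (1·7.59 + 2) ξ₂ = 124.4 → ξ₂ = 12.97 kmol, ξ₁ = 98.47 kmol.
Outlet amounts (n = n₀ + Σ ν·ξ):
  V: 595.3 − 1(98.47) − 2(12.97) = 470.9
  P: 0 + 1(98.47) = 98.47
  U: 0 + 1(12.97) = 12.97
  Q: 0 + 2(12.97) = 25.95
Total out = 608.3 kmol; y_P = 98.47 / 608.3 = 0.1619.

0.162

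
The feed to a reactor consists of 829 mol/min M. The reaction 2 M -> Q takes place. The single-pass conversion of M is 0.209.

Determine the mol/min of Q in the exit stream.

M reacted = 0.209 × 829 = 173.3 mol/min; ν_M = −2, so ξ = 173.3/2 = 86.63 mol/min.
Outlet amounts (n = n₀ + ν ξ):
  M: 829 − 2(86.63) = 655.7
  Q: 0 + 1(86.63) = 86.63

86.6 mol/min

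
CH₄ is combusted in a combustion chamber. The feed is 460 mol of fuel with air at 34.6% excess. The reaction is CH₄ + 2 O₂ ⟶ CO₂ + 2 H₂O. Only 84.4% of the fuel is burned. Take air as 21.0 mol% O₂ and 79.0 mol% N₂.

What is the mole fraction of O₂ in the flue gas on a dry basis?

Stoichiometric O₂ = 2 × 460 = 920 mol; O₂ fed = 920 × 1.346 = 1238 mol.
N₂ fed = 1238 × 79/21 = 4658 mol.
Fuel reacted = 0.844 × 460 → ξ = 388.2 mol.
Outlet (n = n₀ + ν ξ):
  CH₄: 460 − 1(388.2) = 71.76
  O₂: 1238 − 2(388.2) = 461.8
  N₂: 4658 (inert)
  CO₂: 0 + 1(388.2) = 388.2
  H₂O: 0 + 2(388.2) = 776.5
Dry total = 5580 mol; y_O₂ (dry) = 461.8 / 5580 = 0.08276.

0.0828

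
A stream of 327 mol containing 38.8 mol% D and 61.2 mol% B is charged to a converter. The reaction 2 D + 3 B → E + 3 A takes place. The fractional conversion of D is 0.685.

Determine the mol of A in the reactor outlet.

D reacted = 0.685 × 126.9 = 86.91 mol; ν_D = −2, so ξ = 86.91/2 = 43.46 mol.
Outlet amounts (n = n₀ + ν ξ):
  D: 126.9 − 2(43.46) = 39.97
  B: 200.1 − 3(43.46) = 69.76
  E: 0 + 1(43.46) = 43.46
  A: 0 + 3(43.46) = 130.4

130 mol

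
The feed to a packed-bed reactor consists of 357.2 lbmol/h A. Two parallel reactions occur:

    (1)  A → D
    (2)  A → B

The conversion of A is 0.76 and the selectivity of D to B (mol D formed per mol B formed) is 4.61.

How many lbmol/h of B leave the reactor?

48.4 lbmol/h

Conversion of A: A consumed = 0.76 × 357.2 = 271.5 lbmol/h = 1ξ₁ + 1ξ₂.
Selectivity: 1ξ₁ / (1ξ₂) = 4.61 → ξ₁ = 4.61 ξ₂.
Substitute: (1·4.61 + 1) ξ₂ = 271.5 → ξ₂ = 48.39 lbmol/h, ξ₁ = 223.1 lbmol/h.
Outlet amounts (n = n₀ + Σ ν·ξ):
  A: 357.2 − 1(223.1) − 1(48.39) = 85.73
  D: 0 + 1(223.1) = 223.1
  B: 0 + 1(48.39) = 48.39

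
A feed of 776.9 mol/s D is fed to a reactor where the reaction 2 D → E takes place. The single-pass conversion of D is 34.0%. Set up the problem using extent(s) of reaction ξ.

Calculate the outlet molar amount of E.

D reacted = 0.34 × 776.9 = 264.1 mol/s; ν_D = −2, so ξ = 264.1/2 = 132.1 mol/s.
Outlet amounts (n = n₀ + ν ξ):
  D: 776.9 − 2(132.1) = 512.8
  E: 0 + 1(132.1) = 132.1

132 mol/s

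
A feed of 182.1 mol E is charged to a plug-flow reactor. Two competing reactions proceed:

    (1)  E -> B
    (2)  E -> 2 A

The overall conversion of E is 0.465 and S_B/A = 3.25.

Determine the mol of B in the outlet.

Conversion of E: E consumed = 0.465 × 182.1 = 84.68 mol = 1ξ₁ + 1ξ₂.
Selectivity: 1ξ₁ / (2ξ₂) = 3.25 → ξ₁ = 6.5 ξ₂.
Substitute: (1·6.5 + 1) ξ₂ = 84.68 → ξ₂ = 11.29 mol, ξ₁ = 73.39 mol.
Outlet amounts (n = n₀ + Σ ν·ξ):
  E: 182.1 − 1(73.39) − 1(11.29) = 97.42
  B: 0 + 1(73.39) = 73.39
  A: 0 + 2(11.29) = 22.58

73.4 mol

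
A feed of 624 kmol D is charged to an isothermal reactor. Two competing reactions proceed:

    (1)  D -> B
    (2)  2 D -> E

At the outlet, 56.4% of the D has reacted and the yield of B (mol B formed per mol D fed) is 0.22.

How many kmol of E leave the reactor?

107 kmol

Yield of B: 1ξ₁ / 624 = 0.22 → ξ₁ = 137.3 kmol.
Conversion of D: 1ξ₁ + 2ξ₂ = 0.564 × 624 = 351.9 → ξ₂ = 107.3 kmol.
Outlet amounts (n = n₀ + Σ ν·ξ):
  D: 624 − 1(137.3) − 2(107.3) = 272.1
  B: 0 + 1(137.3) = 137.3
  E: 0 + 1(107.3) = 107.3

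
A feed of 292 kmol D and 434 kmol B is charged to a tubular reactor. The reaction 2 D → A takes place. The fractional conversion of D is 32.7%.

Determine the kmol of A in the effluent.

47.7 kmol

D reacted = 0.327 × 292 = 95.48 kmol; ν_D = −2, so ξ = 95.48/2 = 47.74 kmol.
Outlet amounts (n = n₀ + ν ξ):
  D: 292 − 2(47.74) = 196.5
  A: 0 + 1(47.74) = 47.74
  B: 434 (inert)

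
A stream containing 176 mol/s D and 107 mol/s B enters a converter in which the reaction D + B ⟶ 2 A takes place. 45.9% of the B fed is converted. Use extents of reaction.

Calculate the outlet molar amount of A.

98.2 mol/s

B reacted = 0.459 × 107 = 49.11 mol/s; ν_B = −1, so ξ = 49.11/1 = 49.11 mol/s.
Outlet amounts (n = n₀ + ν ξ):
  D: 176 − 1(49.11) = 126.9
  B: 107 − 1(49.11) = 57.89
  A: 0 + 2(49.11) = 98.23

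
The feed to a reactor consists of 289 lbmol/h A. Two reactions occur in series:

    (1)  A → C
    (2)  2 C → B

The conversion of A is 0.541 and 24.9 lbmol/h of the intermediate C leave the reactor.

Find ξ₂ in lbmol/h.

Conversion of A: A consumed = 1ξ₁ = 0.541 × 289 → ξ₁ = 156.3 lbmol/h.
C balance: n_C = 0 + 1ξ₁ − 2ξ₂ = 24.9 → ξ₂ = (1·156.3 − 24.9)/2 = 65.72 lbmol/h.
Outlet amounts (n = n₀ + Σ ν·ξ):
  A: 289 − 1(156.3) = 132.7
  C: 0 + 1(156.3) − 2(65.72) = 24.9
  B: 0 + 1(65.72) = 65.72

ξ₂ = 65.7 lbmol/h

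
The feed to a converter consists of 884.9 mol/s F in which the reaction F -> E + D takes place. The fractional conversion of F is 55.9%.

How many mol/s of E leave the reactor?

495 mol/s

F reacted = 0.559 × 884.9 = 494.7 mol/s; ν_F = −1, so ξ = 494.7/1 = 494.7 mol/s.
Outlet amounts (n = n₀ + ν ξ):
  F: 884.9 − 1(494.7) = 390.2
  E: 0 + 1(494.7) = 494.7
  D: 0 + 1(494.7) = 494.7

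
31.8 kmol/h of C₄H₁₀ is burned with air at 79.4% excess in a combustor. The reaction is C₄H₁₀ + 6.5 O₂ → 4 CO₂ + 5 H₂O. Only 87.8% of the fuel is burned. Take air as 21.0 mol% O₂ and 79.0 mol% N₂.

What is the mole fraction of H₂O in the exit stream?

0.0759

Stoichiometric O₂ = 6.5 × 31.8 = 206.7 kmol/h; O₂ fed = 206.7 × 1.794 = 370.8 kmol/h.
N₂ fed = 370.8 × 79/21 = 1395 kmol/h.
Fuel reacted = 0.878 × 31.8 → ξ = 27.92 kmol/h.
Outlet (n = n₀ + ν ξ):
  C₄H₁₀: 31.8 − 1(27.92) = 3.88
  O₂: 370.8 − 6.5(27.92) = 189.3
  N₂: 1395 (inert)
  CO₂: 0 + 4(27.92) = 111.7
  H₂O: 0 + 5(27.92) = 139.6
Total out = 1839 kmol/h; y_H₂O = 139.6 / 1839 = 0.07589.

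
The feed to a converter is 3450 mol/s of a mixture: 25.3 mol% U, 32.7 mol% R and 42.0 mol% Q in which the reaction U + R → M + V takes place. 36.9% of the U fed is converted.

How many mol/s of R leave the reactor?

806 mol/s

U reacted = 0.369 × 872.9 = 322.1 mol/s; ν_U = −1, so ξ = 322.1/1 = 322.1 mol/s.
Outlet amounts (n = n₀ + ν ξ):
  U: 872.9 − 1(322.1) = 550.8
  R: 1128 − 1(322.1) = 806.1
  M: 0 + 1(322.1) = 322.1
  V: 0 + 1(322.1) = 322.1
  Q: 1449 (inert)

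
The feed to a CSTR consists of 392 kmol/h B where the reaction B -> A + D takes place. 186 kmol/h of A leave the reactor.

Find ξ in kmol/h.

For A: n = n₀ + 1ξ → 186 = 0 + 1ξ, giving ξ = 186 kmol/h.
Outlet amounts (n = n₀ + ν ξ):
  B: 392 − 1(186) = 206
  A: 0 + 1(186) = 186
  D: 0 + 1(186) = 186

ξ = 186 kmol/h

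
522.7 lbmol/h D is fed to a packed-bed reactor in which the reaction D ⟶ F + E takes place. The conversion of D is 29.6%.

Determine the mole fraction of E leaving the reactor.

D reacted = 0.296 × 522.7 = 154.7 lbmol/h; ν_D = −1, so ξ = 154.7/1 = 154.7 lbmol/h.
Outlet amounts (n = n₀ + ν ξ):
  D: 522.7 − 1(154.7) = 368
  F: 0 + 1(154.7) = 154.7
  E: 0 + 1(154.7) = 154.7
Total out = 677.4 lbmol/h; y_E = 154.7 / 677.4 = 0.2284.

0.228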